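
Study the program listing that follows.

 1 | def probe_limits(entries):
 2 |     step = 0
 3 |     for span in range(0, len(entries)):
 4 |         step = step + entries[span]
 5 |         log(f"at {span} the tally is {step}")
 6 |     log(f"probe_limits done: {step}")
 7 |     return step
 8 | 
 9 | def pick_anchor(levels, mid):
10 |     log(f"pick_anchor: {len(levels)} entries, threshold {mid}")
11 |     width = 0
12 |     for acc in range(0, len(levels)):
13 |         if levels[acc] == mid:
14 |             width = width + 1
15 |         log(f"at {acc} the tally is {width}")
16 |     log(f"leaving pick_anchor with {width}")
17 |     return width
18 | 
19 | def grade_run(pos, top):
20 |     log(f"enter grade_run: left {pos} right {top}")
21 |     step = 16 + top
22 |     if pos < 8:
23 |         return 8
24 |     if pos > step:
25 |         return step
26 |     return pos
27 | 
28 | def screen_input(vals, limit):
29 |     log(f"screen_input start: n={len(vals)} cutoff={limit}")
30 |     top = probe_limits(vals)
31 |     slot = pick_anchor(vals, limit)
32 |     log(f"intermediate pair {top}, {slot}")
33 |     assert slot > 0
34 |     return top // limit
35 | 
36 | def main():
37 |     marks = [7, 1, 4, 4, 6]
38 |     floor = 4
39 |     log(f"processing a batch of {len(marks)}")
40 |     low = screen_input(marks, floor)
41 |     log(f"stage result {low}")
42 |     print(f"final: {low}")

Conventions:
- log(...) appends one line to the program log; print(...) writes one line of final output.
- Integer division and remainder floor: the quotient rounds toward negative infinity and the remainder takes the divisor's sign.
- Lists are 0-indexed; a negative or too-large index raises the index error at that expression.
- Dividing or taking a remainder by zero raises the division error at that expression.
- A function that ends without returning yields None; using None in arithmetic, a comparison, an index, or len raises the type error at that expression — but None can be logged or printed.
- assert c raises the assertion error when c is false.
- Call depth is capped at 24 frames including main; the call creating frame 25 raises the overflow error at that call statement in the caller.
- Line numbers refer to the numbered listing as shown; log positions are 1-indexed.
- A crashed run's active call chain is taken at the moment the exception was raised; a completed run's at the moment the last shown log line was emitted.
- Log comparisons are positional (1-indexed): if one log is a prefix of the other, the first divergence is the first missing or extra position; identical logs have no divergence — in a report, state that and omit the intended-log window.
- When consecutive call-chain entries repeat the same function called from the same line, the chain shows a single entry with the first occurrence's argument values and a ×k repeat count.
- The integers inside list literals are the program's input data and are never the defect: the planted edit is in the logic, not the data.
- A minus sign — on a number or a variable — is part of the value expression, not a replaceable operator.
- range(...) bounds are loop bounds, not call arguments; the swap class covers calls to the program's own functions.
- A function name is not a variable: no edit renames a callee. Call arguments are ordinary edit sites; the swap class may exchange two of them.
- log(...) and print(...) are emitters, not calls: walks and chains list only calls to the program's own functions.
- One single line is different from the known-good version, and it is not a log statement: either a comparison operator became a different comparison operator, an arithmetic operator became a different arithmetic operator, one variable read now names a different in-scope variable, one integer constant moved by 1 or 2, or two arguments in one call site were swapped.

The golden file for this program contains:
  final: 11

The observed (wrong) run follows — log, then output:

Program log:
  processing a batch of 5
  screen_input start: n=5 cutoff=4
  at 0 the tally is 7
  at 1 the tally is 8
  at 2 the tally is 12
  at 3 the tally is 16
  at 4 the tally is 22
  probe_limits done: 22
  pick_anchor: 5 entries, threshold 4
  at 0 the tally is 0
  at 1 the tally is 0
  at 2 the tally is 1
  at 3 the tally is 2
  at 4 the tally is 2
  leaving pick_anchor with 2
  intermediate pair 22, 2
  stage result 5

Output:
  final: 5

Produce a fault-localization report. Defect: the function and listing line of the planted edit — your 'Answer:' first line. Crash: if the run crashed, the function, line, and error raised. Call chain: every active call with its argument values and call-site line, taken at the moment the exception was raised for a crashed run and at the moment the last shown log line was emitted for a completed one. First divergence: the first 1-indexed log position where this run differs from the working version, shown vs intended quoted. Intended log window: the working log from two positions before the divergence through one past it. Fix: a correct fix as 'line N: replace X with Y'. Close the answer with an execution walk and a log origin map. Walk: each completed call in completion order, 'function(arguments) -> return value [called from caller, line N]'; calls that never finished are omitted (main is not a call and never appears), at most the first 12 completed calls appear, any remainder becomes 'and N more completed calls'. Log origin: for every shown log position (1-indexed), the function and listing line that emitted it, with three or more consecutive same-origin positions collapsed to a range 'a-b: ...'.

Answer: the defect is in screen_input at line 34.
Key fact: Position 17 is the first bad log line: 'stage result 5' should read 'stage result 11'.
Call chain: main.
First divergence: position 17 — the shown line 'stage result 5' should read 'stage result 11'.
Intended log window:
  15: leaving pick_anchor with 2
  16: intermediate pair 22, 2
  17: stage result 11
Execution walk:
  probe_limits([7, 1, 4, 4, 6]) -> 22  [called from screen_input, line 30]
  pick_anchor([7, 1, 4, 4, 6], 4) -> 2  [called from screen_input, line 31]
  screen_input([7, 1, 4, 4, 6], 4) -> 5  [called from main, line 40]
Origin of each log line:
  1: logged in main at line 39
  2: logged in screen_input at line 29
  3-7: logged in probe_limits at line 5
  8: logged in probe_limits at line 6
  9: logged in pick_anchor at line 10
  10-14: logged in pick_anchor at line 15
  15: logged in pick_anchor at line 16
  16: logged in screen_input at line 32
  17: logged in main at line 41
A correct fix: line 34: replace `limit` with `slot`.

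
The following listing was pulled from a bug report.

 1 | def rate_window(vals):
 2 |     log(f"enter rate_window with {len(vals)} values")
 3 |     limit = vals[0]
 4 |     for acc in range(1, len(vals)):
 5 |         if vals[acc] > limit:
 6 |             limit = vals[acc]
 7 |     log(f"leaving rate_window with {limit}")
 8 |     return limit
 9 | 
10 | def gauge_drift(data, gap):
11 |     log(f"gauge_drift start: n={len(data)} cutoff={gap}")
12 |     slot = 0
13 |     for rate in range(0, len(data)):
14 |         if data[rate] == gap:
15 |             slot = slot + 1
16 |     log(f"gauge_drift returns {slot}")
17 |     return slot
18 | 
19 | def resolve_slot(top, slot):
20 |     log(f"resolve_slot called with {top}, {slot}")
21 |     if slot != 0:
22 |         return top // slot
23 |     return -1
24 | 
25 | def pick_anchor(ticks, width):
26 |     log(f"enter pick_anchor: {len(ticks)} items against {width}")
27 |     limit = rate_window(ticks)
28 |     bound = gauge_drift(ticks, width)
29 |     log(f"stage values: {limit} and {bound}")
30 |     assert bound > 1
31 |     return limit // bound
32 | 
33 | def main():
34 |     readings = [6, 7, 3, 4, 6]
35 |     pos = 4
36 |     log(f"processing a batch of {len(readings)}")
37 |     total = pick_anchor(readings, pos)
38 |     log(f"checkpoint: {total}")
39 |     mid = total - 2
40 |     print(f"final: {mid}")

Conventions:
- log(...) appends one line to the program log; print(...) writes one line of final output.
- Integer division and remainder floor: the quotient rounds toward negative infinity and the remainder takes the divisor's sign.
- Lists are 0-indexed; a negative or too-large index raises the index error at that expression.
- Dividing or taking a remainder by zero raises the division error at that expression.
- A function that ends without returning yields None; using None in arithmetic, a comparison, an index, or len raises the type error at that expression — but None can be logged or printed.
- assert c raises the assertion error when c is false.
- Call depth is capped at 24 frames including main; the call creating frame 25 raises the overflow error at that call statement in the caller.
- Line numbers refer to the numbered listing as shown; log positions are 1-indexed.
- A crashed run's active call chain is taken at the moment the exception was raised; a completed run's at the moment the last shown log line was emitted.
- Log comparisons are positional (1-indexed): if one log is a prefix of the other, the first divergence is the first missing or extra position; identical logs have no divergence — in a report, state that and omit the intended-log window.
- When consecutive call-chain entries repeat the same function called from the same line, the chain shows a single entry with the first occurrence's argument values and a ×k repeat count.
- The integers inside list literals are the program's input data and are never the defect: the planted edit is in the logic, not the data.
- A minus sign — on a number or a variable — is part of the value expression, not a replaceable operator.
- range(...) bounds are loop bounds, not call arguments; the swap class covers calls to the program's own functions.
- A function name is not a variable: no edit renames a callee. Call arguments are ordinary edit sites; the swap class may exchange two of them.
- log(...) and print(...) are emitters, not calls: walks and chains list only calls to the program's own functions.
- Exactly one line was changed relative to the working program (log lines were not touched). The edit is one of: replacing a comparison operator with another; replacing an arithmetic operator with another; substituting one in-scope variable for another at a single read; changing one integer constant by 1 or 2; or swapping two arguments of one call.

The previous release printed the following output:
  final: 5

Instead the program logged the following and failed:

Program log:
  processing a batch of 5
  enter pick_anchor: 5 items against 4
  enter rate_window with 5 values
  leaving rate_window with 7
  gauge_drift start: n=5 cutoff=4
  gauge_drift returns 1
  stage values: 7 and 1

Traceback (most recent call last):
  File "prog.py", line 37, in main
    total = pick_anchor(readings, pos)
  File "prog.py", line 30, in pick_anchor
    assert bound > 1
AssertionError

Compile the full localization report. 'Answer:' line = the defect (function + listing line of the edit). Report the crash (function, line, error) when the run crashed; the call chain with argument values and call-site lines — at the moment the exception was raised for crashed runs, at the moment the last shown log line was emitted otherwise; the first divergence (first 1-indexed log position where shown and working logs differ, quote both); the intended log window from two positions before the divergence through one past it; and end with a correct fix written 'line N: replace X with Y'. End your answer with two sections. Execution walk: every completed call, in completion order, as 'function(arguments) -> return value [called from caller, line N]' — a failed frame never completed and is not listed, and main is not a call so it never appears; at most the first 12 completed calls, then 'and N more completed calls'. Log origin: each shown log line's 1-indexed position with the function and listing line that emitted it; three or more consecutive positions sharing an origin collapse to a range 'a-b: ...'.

Answer: the defect is in pick_anchor at line 30.
Key observation: Only 7 log lines were emitted before the run died; the intended continuation was 'checkpoint: 7'.
Crash: pick_anchor, line 30, AssertionError.
Call chain: main -> pick_anchor([6, 7, 3, 4, 6], 4) (called at line 37).
First divergence: position 8 — the faulty run's log ends after 7 lines; the working version continues with 'checkpoint: 7'.
Intended log window:
  6: gauge_drift returns 1
  7: stage values: 7 and 1
  8: checkpoint: 7
Execution walk:
  rate_window([6, 7, 3, 4, 6]) -> 7  [called from pick_anchor, line 27]
  gauge_drift([6, 7, 3, 4, 6], 4) -> 1  [called from pick_anchor, line 28]
Origin of each log line:
  1: emitted by main (line 36)
  2: emitted by pick_anchor (line 26)
  3: emitted by rate_window (line 2)
  4: emitted by rate_window (line 7)
  5: emitted by gauge_drift (line 11)
  6: emitted by gauge_drift (line 16)
  7: emitted by pick_anchor (line 29)
A correct fix: line 30: replace `1` with `0`.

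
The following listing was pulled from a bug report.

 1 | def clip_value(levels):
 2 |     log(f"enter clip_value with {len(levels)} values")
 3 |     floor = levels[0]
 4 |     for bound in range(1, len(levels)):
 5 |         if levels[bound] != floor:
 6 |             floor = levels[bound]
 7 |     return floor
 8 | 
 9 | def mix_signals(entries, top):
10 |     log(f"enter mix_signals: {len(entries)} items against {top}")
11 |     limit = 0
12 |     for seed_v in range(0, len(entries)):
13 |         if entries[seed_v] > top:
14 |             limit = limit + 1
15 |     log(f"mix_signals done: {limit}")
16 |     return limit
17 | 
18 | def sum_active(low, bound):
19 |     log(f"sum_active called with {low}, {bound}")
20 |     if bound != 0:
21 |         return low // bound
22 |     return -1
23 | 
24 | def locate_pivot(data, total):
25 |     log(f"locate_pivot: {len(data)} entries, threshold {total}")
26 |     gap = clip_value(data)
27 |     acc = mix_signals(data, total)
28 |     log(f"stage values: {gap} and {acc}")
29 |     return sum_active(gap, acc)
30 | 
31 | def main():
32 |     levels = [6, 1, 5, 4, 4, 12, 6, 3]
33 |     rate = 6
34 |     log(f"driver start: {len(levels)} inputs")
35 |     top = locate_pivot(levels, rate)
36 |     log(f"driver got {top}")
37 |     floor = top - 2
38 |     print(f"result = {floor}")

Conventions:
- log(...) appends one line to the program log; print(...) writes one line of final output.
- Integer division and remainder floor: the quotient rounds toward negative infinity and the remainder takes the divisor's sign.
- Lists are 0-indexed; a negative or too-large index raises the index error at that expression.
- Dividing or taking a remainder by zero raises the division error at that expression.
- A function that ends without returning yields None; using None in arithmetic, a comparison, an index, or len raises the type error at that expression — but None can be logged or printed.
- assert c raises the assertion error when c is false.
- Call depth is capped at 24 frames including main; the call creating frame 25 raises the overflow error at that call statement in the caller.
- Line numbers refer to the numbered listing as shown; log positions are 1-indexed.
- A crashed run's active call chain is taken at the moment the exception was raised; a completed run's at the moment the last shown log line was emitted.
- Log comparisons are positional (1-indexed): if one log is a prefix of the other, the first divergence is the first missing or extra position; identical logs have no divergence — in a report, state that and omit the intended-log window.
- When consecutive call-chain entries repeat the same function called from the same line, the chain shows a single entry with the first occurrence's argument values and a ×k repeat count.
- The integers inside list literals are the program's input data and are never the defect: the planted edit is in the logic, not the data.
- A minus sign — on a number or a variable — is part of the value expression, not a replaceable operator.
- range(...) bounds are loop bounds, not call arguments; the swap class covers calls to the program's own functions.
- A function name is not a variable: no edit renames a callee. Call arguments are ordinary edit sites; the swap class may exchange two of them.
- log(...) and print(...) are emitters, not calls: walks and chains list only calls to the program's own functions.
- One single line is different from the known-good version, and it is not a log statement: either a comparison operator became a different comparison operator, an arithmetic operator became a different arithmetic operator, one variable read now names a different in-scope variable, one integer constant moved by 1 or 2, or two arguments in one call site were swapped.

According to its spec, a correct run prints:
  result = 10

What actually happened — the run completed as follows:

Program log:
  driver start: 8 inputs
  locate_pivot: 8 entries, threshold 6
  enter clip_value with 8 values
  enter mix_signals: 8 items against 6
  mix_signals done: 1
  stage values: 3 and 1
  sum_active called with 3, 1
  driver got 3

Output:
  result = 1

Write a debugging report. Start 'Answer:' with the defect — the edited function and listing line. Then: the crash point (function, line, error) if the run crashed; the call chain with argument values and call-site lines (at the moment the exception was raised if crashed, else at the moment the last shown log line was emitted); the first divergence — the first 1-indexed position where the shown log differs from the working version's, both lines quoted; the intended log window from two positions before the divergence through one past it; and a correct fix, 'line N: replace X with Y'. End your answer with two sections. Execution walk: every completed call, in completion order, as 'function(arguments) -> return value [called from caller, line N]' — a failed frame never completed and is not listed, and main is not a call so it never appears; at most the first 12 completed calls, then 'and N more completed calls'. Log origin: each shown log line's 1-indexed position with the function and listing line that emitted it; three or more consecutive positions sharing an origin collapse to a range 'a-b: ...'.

Answer: the defect is in clip_value at line 5.
Core observation: At log position 6 the runs split — shown 'stage values: 3 and 1', but the working version logs 'stage values: 12 and 1'.
Call chain: main.
First divergence: position 6 — the shown line 'stage values: 3 and 1' should read 'stage values: 12 and 1'.
Intended log window:
  4: enter mix_signals: 8 items against 6
  5: mix_signals done: 1
  6: stage values: 12 and 1
  7: sum_active called with 12, 1
Execution walk:
  clip_value([6, 1, 5, 4, 4, 12, 6, 3]) -> 3  [called from locate_pivot, line 26]
  mix_signals([6, 1, 5, 4, 4, 12, 6, 3], 6) -> 1  [called from locate_pivot, line 27]
  sum_active(3, 1) -> 3  [called from locate_pivot, line 29]
  locate_pivot([6, 1, 5, 4, 4, 12, 6, 3], 6) -> 3  [called from main, line 35]
Origin of each log line:
  1 — main, line 34
  2 — locate_pivot, line 25
  3 — clip_value, line 2
  4 — mix_signals, line 10
  5 — mix_signals, line 15
  6 — locate_pivot, line 28
  7 — sum_active, line 19
  8 — main, line 36
A correct fix: line 5: replace `!=` with `>`.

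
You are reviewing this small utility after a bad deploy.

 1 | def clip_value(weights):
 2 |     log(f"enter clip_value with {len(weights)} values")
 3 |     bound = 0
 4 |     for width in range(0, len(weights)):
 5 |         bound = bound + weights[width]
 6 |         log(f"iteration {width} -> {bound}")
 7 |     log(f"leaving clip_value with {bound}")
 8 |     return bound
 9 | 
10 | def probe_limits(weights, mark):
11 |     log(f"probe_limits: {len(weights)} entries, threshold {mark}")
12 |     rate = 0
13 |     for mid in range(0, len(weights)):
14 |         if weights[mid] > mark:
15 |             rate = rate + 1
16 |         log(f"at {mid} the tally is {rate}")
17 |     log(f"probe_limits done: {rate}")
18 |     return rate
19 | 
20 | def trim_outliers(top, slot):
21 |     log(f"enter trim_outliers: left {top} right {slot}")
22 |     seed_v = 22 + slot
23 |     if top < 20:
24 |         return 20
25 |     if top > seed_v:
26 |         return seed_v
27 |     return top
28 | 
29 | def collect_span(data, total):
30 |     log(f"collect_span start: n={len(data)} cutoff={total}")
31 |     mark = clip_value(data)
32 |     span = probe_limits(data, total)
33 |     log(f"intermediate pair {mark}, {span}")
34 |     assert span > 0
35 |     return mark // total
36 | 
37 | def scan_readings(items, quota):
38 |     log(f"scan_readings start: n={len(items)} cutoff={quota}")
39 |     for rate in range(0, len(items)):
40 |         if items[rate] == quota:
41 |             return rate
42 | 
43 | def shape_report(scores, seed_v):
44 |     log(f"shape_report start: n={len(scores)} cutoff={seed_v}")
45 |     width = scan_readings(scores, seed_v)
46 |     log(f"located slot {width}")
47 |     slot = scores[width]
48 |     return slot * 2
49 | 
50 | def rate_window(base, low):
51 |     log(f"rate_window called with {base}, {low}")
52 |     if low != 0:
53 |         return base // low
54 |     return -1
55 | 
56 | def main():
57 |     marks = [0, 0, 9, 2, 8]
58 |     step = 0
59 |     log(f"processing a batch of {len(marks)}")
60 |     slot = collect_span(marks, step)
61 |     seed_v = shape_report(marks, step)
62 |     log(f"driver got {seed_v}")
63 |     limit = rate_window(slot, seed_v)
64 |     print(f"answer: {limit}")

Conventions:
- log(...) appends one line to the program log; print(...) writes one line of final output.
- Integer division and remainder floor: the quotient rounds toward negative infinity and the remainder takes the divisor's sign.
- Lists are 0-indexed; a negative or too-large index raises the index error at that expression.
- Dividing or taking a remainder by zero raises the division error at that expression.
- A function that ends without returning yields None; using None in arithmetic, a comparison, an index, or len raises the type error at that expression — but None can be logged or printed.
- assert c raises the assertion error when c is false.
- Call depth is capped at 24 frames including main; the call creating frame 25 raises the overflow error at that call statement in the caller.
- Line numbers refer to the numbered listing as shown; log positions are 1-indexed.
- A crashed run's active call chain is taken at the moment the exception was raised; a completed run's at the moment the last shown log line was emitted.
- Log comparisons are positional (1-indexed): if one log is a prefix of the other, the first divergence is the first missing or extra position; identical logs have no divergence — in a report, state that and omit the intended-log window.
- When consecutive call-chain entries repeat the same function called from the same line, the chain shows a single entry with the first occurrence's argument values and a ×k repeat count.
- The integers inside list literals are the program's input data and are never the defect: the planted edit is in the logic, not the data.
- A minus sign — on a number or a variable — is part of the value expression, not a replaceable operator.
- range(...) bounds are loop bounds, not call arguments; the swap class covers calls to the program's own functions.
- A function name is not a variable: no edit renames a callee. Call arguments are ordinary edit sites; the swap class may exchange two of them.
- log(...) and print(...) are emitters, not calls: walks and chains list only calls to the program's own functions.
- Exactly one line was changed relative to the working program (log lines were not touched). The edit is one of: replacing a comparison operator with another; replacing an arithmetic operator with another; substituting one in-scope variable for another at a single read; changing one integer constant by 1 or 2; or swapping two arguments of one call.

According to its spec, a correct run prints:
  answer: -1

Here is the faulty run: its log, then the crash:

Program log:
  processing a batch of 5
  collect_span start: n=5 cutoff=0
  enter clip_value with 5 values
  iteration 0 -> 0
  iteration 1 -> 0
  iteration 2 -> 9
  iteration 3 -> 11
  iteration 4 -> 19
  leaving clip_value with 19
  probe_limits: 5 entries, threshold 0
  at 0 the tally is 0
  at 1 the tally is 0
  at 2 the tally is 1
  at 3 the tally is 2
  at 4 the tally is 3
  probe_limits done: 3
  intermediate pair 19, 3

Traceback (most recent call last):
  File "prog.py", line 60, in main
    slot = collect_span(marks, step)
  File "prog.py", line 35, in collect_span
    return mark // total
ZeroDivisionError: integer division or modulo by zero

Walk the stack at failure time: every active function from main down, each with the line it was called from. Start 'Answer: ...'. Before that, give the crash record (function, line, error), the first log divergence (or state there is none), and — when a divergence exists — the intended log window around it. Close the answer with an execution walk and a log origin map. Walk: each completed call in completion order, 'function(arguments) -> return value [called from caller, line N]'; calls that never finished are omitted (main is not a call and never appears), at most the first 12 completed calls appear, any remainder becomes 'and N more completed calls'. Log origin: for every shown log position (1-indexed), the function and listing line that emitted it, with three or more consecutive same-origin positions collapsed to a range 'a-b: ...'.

Answer: main -> collect_span (called at line 60).
Core observation: The shown log is a 17-line prefix of the intended one, whose next entry is 'shape_report start: n=5 cutoff=0'.
Crash: collect_span, line 35, ZeroDivisionError.
First divergence: position 18 — after 17 matching lines the faulty run goes silent; intended next line 'shape_report start: n=5 cutoff=0'.
Intended log window:
  16: probe_limits done: 3
  17: intermediate pair 19, 3
  18: shape_report start: n=5 cutoff=0
  19: scan_readings start: n=5 cutoff=0
Execution walk:
  clip_value([0, 0, 9, 2, 8]) -> 19  [called from collect_span, line 31]
  probe_limits([0, 0, 9, 2, 8], 0) -> 3  [called from collect_span, line 32]
Log origins:
  1: emitted by main (line 59)
  2: emitted by collect_span (line 30)
  3: emitted by clip_value (line 2)
  4-8: emitted by clip_value (line 6)
  9: emitted by clip_value (line 7)
  10: emitted by probe_limits (line 11)
  11-15: emitted by probe_limits (line 16)
  16: emitted by probe_limits (line 17)
  17: emitted by collect_span (line 33)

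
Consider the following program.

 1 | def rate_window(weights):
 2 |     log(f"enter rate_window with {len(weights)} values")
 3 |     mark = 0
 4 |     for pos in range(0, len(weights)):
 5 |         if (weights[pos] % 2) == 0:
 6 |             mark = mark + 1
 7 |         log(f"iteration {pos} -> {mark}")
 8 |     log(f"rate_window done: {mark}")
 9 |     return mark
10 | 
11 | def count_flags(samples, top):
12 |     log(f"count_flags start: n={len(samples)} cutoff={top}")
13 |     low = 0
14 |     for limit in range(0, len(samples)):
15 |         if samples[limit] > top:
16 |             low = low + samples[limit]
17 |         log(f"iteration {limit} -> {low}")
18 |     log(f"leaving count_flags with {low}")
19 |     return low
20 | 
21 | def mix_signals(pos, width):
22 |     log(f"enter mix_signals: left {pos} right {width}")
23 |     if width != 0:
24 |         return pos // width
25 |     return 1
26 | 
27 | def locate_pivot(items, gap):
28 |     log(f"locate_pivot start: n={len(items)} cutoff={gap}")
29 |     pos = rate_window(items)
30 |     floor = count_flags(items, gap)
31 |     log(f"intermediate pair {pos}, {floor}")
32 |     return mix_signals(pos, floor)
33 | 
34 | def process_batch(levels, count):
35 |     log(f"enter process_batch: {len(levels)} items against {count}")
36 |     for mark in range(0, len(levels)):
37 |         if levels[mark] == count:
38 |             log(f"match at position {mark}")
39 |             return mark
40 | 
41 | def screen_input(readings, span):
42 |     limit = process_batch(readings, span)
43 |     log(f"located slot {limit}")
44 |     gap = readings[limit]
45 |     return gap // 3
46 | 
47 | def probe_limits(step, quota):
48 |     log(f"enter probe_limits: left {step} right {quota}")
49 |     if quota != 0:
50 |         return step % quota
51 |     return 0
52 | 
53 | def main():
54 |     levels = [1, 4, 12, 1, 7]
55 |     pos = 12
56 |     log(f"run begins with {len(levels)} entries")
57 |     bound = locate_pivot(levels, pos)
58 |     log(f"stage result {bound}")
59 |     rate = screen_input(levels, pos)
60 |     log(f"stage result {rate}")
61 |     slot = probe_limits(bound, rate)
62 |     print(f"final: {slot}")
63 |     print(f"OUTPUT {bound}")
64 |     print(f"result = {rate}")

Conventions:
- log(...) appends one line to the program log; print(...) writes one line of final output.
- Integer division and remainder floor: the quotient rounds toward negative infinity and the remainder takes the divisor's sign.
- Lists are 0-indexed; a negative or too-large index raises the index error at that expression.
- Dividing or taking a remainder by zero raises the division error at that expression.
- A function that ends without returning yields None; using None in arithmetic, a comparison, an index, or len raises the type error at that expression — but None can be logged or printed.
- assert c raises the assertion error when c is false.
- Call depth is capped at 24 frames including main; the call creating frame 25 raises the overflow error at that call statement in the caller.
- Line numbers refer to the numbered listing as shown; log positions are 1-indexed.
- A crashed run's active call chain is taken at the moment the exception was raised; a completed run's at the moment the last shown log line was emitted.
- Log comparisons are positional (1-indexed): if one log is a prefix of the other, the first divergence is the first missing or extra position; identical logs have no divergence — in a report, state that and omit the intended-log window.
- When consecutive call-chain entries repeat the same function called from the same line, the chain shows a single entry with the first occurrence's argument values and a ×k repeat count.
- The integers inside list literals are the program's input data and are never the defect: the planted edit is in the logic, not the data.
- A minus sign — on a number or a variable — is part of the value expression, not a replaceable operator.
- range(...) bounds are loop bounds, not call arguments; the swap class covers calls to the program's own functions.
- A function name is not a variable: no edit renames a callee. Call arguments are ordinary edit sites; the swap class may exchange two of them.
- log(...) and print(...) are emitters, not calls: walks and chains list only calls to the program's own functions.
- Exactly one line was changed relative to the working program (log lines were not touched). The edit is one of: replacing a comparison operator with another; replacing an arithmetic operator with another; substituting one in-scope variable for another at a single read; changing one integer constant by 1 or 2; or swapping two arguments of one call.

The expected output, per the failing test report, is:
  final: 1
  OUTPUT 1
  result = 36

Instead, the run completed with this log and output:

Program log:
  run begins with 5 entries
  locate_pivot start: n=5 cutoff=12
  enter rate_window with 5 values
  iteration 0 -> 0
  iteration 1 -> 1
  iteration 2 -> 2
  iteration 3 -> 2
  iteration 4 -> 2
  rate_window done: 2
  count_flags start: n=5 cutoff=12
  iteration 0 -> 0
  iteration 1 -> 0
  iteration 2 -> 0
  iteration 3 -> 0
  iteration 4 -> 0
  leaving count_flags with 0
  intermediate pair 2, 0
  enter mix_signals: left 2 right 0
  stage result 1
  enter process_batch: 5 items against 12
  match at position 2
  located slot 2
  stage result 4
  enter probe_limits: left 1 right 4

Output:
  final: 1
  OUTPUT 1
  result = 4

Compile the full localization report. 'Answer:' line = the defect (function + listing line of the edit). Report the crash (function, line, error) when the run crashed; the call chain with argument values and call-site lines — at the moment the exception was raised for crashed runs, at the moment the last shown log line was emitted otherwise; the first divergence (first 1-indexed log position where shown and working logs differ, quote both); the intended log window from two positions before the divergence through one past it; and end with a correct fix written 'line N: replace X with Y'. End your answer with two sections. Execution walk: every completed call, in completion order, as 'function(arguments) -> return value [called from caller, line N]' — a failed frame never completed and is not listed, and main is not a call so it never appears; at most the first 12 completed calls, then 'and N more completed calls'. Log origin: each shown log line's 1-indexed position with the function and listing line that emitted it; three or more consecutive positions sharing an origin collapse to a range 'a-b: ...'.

Answer: the defect is in screen_input at line 45.
The tell: Everything matches until log position 23, which reads 'stage result 4' in place of 'stage result 36'.
Call chain: main -> probe_limits(1, 4) (called at line 61).
First divergence: at position 23 the run shows 'stage result 4' where the working version logs 'stage result 36'.
Intended log window:
  21: match at position 2
  22: located slot 2
  23: stage result 36
  24: enter probe_limits: left 1 right 36
Execution walk:
  rate_window([1, 4, 12, 1, 7]) -> 2  [called from locate_pivot, line 29]
  count_flags([1, 4, 12, 1, 7], 12) -> 0  [called from locate_pivot, line 30]
  mix_signals(2, 0) -> 1  [called from locate_pivot, line 32]
  locate_pivot([1, 4, 12, 1, 7], 12) -> 1  [called from main, line 57]
  process_batch([1, 4, 12, 1, 7], 12) -> 2  [called from screen_input, line 42]
  screen_input([1, 4, 12, 1, 7], 12) -> 4  [called from main, line 59]
  probe_limits(1, 4) -> 1  [called from main, line 61]
Log origin:
  1 — main, line 56
  2 — locate_pivot, line 28
  3 — rate_window, line 2
  4-8 — rate_window, line 7
  9 — rate_window, line 8
  10 — count_flags, line 12
  11-15 — count_flags, line 17
  16 — count_flags, line 18
  17 — locate_pivot, line 31
  18 — mix_signals, line 22
  19 — main, line 58
  20 — process_batch, line 35
  21 — process_batch, line 38
  22 — screen_input, line 43
  23 — main, line 60
  24 — probe_limits, line 48
A correct fix: line 45: replace `//` with `*`.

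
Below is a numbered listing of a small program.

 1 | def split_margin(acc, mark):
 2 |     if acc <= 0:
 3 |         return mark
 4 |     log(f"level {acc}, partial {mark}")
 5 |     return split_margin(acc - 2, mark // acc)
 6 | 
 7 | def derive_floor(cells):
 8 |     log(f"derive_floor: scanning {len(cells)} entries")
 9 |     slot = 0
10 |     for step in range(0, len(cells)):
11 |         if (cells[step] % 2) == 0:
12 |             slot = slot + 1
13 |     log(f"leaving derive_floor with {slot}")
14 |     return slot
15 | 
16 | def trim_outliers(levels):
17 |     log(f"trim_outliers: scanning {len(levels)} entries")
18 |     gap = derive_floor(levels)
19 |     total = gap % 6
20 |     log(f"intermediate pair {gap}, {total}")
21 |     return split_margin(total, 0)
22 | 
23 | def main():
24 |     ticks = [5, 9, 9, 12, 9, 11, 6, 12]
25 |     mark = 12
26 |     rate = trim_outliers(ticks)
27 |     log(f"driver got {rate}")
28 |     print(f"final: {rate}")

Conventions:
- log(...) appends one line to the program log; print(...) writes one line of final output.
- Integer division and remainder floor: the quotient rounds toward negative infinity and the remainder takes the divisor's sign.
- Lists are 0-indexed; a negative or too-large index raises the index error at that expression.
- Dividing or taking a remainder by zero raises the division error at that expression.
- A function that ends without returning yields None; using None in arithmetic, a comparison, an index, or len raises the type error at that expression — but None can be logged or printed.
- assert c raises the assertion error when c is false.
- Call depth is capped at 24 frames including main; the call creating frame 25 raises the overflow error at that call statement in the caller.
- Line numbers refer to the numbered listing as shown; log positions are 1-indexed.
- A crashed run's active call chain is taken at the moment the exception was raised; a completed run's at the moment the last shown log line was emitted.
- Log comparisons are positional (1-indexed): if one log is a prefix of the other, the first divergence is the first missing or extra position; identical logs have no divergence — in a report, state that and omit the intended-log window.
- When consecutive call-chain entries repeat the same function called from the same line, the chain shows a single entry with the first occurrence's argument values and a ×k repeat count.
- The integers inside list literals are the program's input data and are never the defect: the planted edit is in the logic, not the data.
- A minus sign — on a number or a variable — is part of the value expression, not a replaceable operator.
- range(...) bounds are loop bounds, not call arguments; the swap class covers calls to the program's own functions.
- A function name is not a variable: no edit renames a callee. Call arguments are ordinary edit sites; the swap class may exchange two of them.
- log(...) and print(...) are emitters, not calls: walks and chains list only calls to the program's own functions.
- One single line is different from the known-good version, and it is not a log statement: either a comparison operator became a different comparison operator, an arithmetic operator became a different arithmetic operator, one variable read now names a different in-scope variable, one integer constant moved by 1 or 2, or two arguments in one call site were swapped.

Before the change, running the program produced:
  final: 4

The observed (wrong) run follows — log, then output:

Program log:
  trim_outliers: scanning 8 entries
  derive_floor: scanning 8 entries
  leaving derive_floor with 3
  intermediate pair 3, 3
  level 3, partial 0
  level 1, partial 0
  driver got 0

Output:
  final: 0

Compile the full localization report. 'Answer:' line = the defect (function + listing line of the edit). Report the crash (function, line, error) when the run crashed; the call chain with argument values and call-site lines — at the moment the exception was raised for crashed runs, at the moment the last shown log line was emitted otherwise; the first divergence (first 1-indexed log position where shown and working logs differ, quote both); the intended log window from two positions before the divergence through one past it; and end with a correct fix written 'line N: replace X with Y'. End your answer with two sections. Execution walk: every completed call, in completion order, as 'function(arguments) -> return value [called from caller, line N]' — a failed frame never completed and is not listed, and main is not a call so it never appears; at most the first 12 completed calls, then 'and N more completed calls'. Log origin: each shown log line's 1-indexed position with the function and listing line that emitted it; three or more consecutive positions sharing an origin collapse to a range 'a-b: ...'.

Answer: the defect is in split_margin at line 5.
Key fact: Everything matches until log position 6, which reads 'level 1, partial 0' in place of 'level 1, partial 3'.
Call chain: main.
First divergence: position 6 — shown 'level 1, partial 0', intended 'level 1, partial 3'.
Intended log window:
  4: intermediate pair 3, 3
  5: level 3, partial 0
  6: level 1, partial 3
  7: driver got 4
Execution walk:
  derive_floor([5, 9, 9, 12, 9, 11, 6, 12]) -> 3  [called from trim_outliers, line 18]
  split_margin(-1, 0) -> 0  [called from split_margin, line 5]
  split_margin(1, 0) -> 0  [called from split_margin, line 5]
  split_margin(3, 0) -> 0  [called from trim_outliers, line 21]
  trim_outliers([5, 9, 9, 12, 9, 11, 6, 12]) -> 0  [called from main, line 26]
Log origins:
  1: emitted by trim_outliers (line 17)
  2: emitted by derive_floor (line 8)
  3: emitted by derive_floor (line 13)
  4: emitted by trim_outliers (line 20)
  5: emitted by split_margin (line 4)
  6: emitted by split_margin (line 4)
  7: emitted by main (line 27)
A correct fix: line 5: replace `//` with `+`.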